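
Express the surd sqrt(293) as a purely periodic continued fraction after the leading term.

Write x_i = (sqrt(293) + m_i)/d_i with (m_0, d_0) = (0, 1). a_0 = floor(sqrt(293)) = 17, since 17^2 = 289 <= 293 < 324 = 18^2.
Iterate m_{i+1} = d_i*a_i - m_i, d_{i+1} = (293 - m_{i+1}^2)/d_i, a_{i+1} = floor((a_0 + m_{i+1})/d_{i+1}):
  m_1 = 1*17 - 0 = 17, d_1 = (293 - 17^2)/1 = 4/1 = 4, a_1 = floor((17 + 17)/4) = 8.
  m_2 = 4*8 - 17 = 15, d_2 = (293 - 15^2)/4 = 68/4 = 17, a_2 = floor((17 + 15)/17) = 1.
  m_3 = 17*1 - 15 = 2, d_3 = (293 - 2^2)/17 = 289/17 = 17, a_3 = floor((17 + 2)/17) = 1.
  m_4 = 17*1 - 2 = 15, d_4 = (293 - 15^2)/17 = 68/17 = 4, a_4 = floor((17 + 15)/4) = 8.
  m_5 = 4*8 - 15 = 17, d_5 = (293 - 17^2)/4 = 4/4 = 1, a_5 = floor((17 + 17)/1) = 34.
  m_6 = 1*34 - 17 = 17, d_6 = (293 - 17^2)/1 = 4/1 = 4: (m_6, d_6) = (m_1, d_1) = (17, 4), so from here the quotients repeat a_1, ..., a_5; the period length is 5.
Hence the expansion of sqrt(293) is a_0 = 17 followed by the repeating block 8, 1, 1, 8, 34 (period 5).

[17; (8, 1, 1, 8, 34)]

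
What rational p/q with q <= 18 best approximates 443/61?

Expand x = 443/61 as a continued fraction with the Euclidean algorithm:
  443 = 7*61 + 16, so a_0 = 7.
  61 = 3*16 + 13, so a_1 = 3.
  16 = 1*13 + 3, so a_2 = 1.
  13 = 4*3 + 1, so a_3 = 4.
  3 = 3*1 + 0, so a_4 = 3.
so x = [7; 3, 1, 4, 3].
Convergents (p_i = a_i*p_{i-1} + p_{i-2}, q_i = a_i*q_{i-1} + q_{i-2} with p_{-2}=0, p_{-1}=1, q_{-2}=1, q_{-1}=0), until the denominator exceeds 18:
  i=0: a_0=7, p_0 = 7*1 + 0 = 7, q_0 = 7*0 + 1 = 1.
  i=1: a_1=3, p_1 = 3*7 + 1 = 22, q_1 = 3*1 + 0 = 3.
  i=2: a_2=1, p_2 = 1*22 + 7 = 29, q_2 = 1*3 + 1 = 4.
  i=3: a_3=4, p_3 = 4*29 + 22 = 138, q_3 = 4*4 + 3 = 19.
q_3 = 19 > 18, so the last convergent with denominator <= 18 is p_2/q_2 = 29/4.
The closest fraction with denominator <= 18 is either p_2/q_2 or the intermediate fraction (k*p_2 + p_1)/(k*q_2 + q_1) with the largest k >= 1 whose denominator stays <= 18; these approach x as k grows, and every other convergent or intermediate fraction in range is farther away.
Largest k: floor((18 - q_1)/q_2) = floor((18 - 3)/4) = 3.
That gives (3*29 + 22)/(3*4 + 3) = 109/15.
Compare the errors: |x - 29/4| = |443*4 - 29*61|/(61*4) = 3/244, and |x - 109/15| = |443*15 - 109*61|/(61*15) = 4/915.
Cross-multiplying, 4*244 = 976 < 2745 = 3*915, so 4/915 is smaller: the intermediate fraction 109/15 is closer to x than 29/4.

109/15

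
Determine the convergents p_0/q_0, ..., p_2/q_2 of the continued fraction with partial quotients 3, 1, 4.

Using the convergent recurrence p_i = a_i*p_{i-1} + p_{i-2}, q_i = a_i*q_{i-1} + q_{i-2} with p_{-2}=0, p_{-1}=1, q_{-2}=1, q_{-1}=0:
  i=0: a_0=3, p_0 = 3*1 + 0 = 3, q_0 = 3*0 + 1 = 1.
  i=1: a_1=1, p_1 = 1*3 + 1 = 4, q_1 = 1*1 + 0 = 1.
  i=2: a_2=4, p_2 = 4*4 + 3 = 19, q_2 = 4*1 + 1 = 5.

3/1, 4/1, 19/5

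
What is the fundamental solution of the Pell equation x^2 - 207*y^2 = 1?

(x, y) = (1151, 80)

First expand sqrt(207) as a continued fraction. With x_i = (sqrt(207) + m_i)/d_i and (m_0, d_0) = (0, 1): a_0 = floor(sqrt(207)) = 14, since 14^2 = 196 <= 207 < 225 = 15^2.
Iterate m_{i+1} = d_i*a_i - m_i, d_{i+1} = (207 - m_{i+1}^2)/d_i, a_{i+1} = floor((a_0 + m_{i+1})/d_{i+1}):
  m_1 = 1*14 - 0 = 14, d_1 = (207 - 14^2)/1 = 11/1 = 11, a_1 = floor((14 + 14)/11) = 2.
  m_2 = 11*2 - 14 = 8, d_2 = (207 - 8^2)/11 = 143/11 = 13, a_2 = floor((14 + 8)/13) = 1.
  m_3 = 13*1 - 8 = 5, d_3 = (207 - 5^2)/13 = 182/13 = 14, a_3 = floor((14 + 5)/14) = 1.
  m_4 = 14*1 - 5 = 9, d_4 = (207 - 9^2)/14 = 126/14 = 9, a_4 = floor((14 + 9)/9) = 2.
  m_5 = 9*2 - 9 = 9, d_5 = (207 - 9^2)/9 = 126/9 = 14, a_5 = floor((14 + 9)/14) = 1.
  m_6 = 14*1 - 9 = 5, d_6 = (207 - 5^2)/14 = 182/14 = 13, a_6 = floor((14 + 5)/13) = 1.
  m_7 = 13*1 - 5 = 8, d_7 = (207 - 8^2)/13 = 143/13 = 11, a_7 = floor((14 + 8)/11) = 2.
  m_8 = 11*2 - 8 = 14, d_8 = (207 - 14^2)/11 = 11/11 = 1, a_8 = floor((14 + 14)/1) = 28.
  m_9 = 1*28 - 14 = 14, d_9 = (207 - 14^2)/1 = 11/1 = 11: (m_9, d_9) = (m_1, d_1) = (14, 11), so from here the quotients repeat a_1, ..., a_8; the period length is 8.
So sqrt(207) = [14; (2, 1, 1, 2, 1, 1, 2, 28)] with period length k = 8.
k is even, so the fundamental solution of x^2 - 207y^2 = 1 is (p_{k-1}, q_{k-1}) = (p_7, q_7); compute convergents through index 7.
Convergents (p_i = a_i*p_{i-1} + p_{i-2}, q_i = a_i*q_{i-1} + q_{i-2} with p_{-2}=0, p_{-1}=1, q_{-2}=1, q_{-1}=0):
  i=0: a_0=14, p_0 = 14*1 + 0 = 14, q_0 = 14*0 + 1 = 1.
  i=1: a_1=2, p_1 = 2*14 + 1 = 29, q_1 = 2*1 + 0 = 2.
  i=2: a_2=1, p_2 = 1*29 + 14 = 43, q_2 = 1*2 + 1 = 3.
  i=3: a_3=1, p_3 = 1*43 + 29 = 72, q_3 = 1*3 + 2 = 5.
  i=4: a_4=2, p_4 = 2*72 + 43 = 187, q_4 = 2*5 + 3 = 13.
  i=5: a_5=1, p_5 = 1*187 + 72 = 259, q_5 = 1*13 + 5 = 18.
  i=6: a_6=1, p_6 = 1*259 + 187 = 446, q_6 = 1*18 + 13 = 31.
  i=7: a_7=2, p_7 = 2*446 + 259 = 1151, q_7 = 2*31 + 18 = 80.
Check: 1151^2 - 207*80^2 = 1324801 - 1324800 = 1, so (x, y) = (1151, 80) solves the equation, and by the theorem it is the least positive solution.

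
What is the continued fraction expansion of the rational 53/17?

[3; 8, 2]

Run the Euclidean algorithm on 53 and 17; the successive quotients are the partial quotients a_0, a_1, ... (each step inverts the fractional part left over by the previous one):
  53 = 3*17 + 2, so a_0 = 3.
  17 = 8*2 + 1, so a_1 = 8.
  2 = 2*1 + 0, so a_2 = 2.
The remainder reaches 0 after 3 divisions, so the expansion has 3 partial quotients, read off in order.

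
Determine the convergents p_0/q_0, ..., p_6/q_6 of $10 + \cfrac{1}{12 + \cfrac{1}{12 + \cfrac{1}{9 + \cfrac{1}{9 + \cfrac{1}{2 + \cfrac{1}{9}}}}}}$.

10/1, 121/12, 1462/145, 13279/1317, 120973/11998, 255225/25313, 2417998/239815

Using the convergent recurrence p_i = a_i*p_{i-1} + p_{i-2}, q_i = a_i*q_{i-1} + q_{i-2} with p_{-2}=0, p_{-1}=1, q_{-2}=1, q_{-1}=0:
  i=0: a_0=10, p_0 = 10*1 + 0 = 10, q_0 = 10*0 + 1 = 1.
  i=1: a_1=12, p_1 = 12*10 + 1 = 121, q_1 = 12*1 + 0 = 12.
  i=2: a_2=12, p_2 = 12*121 + 10 = 1462, q_2 = 12*12 + 1 = 145.
  i=3: a_3=9, p_3 = 9*1462 + 121 = 13279, q_3 = 9*145 + 12 = 1317.
  i=4: a_4=9, p_4 = 9*13279 + 1462 = 120973, q_4 = 9*1317 + 145 = 11998.
  i=5: a_5=2, p_5 = 2*120973 + 13279 = 255225, q_5 = 2*11998 + 1317 = 25313.
  i=6: a_6=9, p_6 = 9*255225 + 120973 = 2417998, q_6 = 9*25313 + 11998 = 239815.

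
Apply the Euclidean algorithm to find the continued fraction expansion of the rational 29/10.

Run the Euclidean algorithm on 29 and 10; the successive quotients are the partial quotients a_0, a_1, ... (each step inverts the fractional part left over by the previous one):
  29 = 2*10 + 9, so a_0 = 2.
  10 = 1*9 + 1, so a_1 = 1.
  9 = 9*1 + 0, so a_2 = 9.
The remainder reaches 0 after 3 divisions, so the expansion has 3 partial quotients, read off in order.

[2; 1, 9]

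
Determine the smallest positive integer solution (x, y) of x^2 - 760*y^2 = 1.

(x, y) = (52021, 1887)

First expand sqrt(760) as a continued fraction. With x_i = (sqrt(760) + m_i)/d_i and (m_0, d_0) = (0, 1): a_0 = floor(sqrt(760)) = 27, since 27^2 = 729 <= 760 < 784 = 28^2.
Iterate m_{i+1} = d_i*a_i - m_i, d_{i+1} = (760 - m_{i+1}^2)/d_i, a_{i+1} = floor((a_0 + m_{i+1})/d_{i+1}):
  m_1 = 1*27 - 0 = 27, d_1 = (760 - 27^2)/1 = 31/1 = 31, a_1 = floor((27 + 27)/31) = 1.
  m_2 = 31*1 - 27 = 4, d_2 = (760 - 4^2)/31 = 744/31 = 24, a_2 = floor((27 + 4)/24) = 1.
  m_3 = 24*1 - 4 = 20, d_3 = (760 - 20^2)/24 = 360/24 = 15, a_3 = floor((27 + 20)/15) = 3.
  m_4 = 15*3 - 20 = 25, d_4 = (760 - 25^2)/15 = 135/15 = 9, a_4 = floor((27 + 25)/9) = 5.
  m_5 = 9*5 - 25 = 20, d_5 = (760 - 20^2)/9 = 360/9 = 40, a_5 = floor((27 + 20)/40) = 1.
  m_6 = 40*1 - 20 = 20, d_6 = (760 - 20^2)/40 = 360/40 = 9, a_6 = floor((27 + 20)/9) = 5.
  m_7 = 9*5 - 20 = 25, d_7 = (760 - 25^2)/9 = 135/9 = 15, a_7 = floor((27 + 25)/15) = 3.
  m_8 = 15*3 - 25 = 20, d_8 = (760 - 20^2)/15 = 360/15 = 24, a_8 = floor((27 + 20)/24) = 1.
  m_9 = 24*1 - 20 = 4, d_9 = (760 - 4^2)/24 = 744/24 = 31, a_9 = floor((27 + 4)/31) = 1.
  m_10 = 31*1 - 4 = 27, d_10 = (760 - 27^2)/31 = 31/31 = 1, a_10 = floor((27 + 27)/1) = 54.
  m_11 = 1*54 - 27 = 27, d_11 = (760 - 27^2)/1 = 31/1 = 31: (m_11, d_11) = (m_1, d_1) = (27, 31), so from here the quotients repeat a_1, ..., a_10; the period length is 10.
So sqrt(760) = [27; (1, 1, 3, 5, 1, 5, 3, 1, 1, 54)] with period length k = 10.
k is even, so the fundamental solution of x^2 - 760y^2 = 1 is (p_{k-1}, q_{k-1}) = (p_9, q_9); compute convergents through index 9.
Convergents (p_i = a_i*p_{i-1} + p_{i-2}, q_i = a_i*q_{i-1} + q_{i-2} with p_{-2}=0, p_{-1}=1, q_{-2}=1, q_{-1}=0):
  i=0: a_0=27, p_0 = 27*1 + 0 = 27, q_0 = 27*0 + 1 = 1.
  i=1: a_1=1, p_1 = 1*27 + 1 = 28, q_1 = 1*1 + 0 = 1.
  i=2: a_2=1, p_2 = 1*28 + 27 = 55, q_2 = 1*1 + 1 = 2.
  i=3: a_3=3, p_3 = 3*55 + 28 = 193, q_3 = 3*2 + 1 = 7.
  i=4: a_4=5, p_4 = 5*193 + 55 = 1020, q_4 = 5*7 + 2 = 37.
  i=5: a_5=1, p_5 = 1*1020 + 193 = 1213, q_5 = 1*37 + 7 = 44.
  i=6: a_6=5, p_6 = 5*1213 + 1020 = 7085, q_6 = 5*44 + 37 = 257.
  i=7: a_7=3, p_7 = 3*7085 + 1213 = 22468, q_7 = 3*257 + 44 = 815.
  i=8: a_8=1, p_8 = 1*22468 + 7085 = 29553, q_8 = 1*815 + 257 = 1072.
  i=9: a_9=1, p_9 = 1*29553 + 22468 = 52021, q_9 = 1*1072 + 815 = 1887.
Check: 52021^2 - 760*1887^2 = 2706184441 - 2706184440 = 1, so (x, y) = (52021, 1887) solves the equation, and by the theorem it is the least positive solution.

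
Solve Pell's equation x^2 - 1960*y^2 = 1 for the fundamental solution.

(x, y) = (1039681, 23484)

First expand sqrt(1960) as a continued fraction. With x_i = (sqrt(1960) + m_i)/d_i and (m_0, d_0) = (0, 1): a_0 = floor(sqrt(1960)) = 44, since 44^2 = 1936 <= 1960 < 2025 = 45^2.
Iterate m_{i+1} = d_i*a_i - m_i, d_{i+1} = (1960 - m_{i+1}^2)/d_i, a_{i+1} = floor((a_0 + m_{i+1})/d_{i+1}):
  m_1 = 1*44 - 0 = 44, d_1 = (1960 - 44^2)/1 = 24/1 = 24, a_1 = floor((44 + 44)/24) = 3.
  m_2 = 24*3 - 44 = 28, d_2 = (1960 - 28^2)/24 = 1176/24 = 49, a_2 = floor((44 + 28)/49) = 1.
  m_3 = 49*1 - 28 = 21, d_3 = (1960 - 21^2)/49 = 1519/49 = 31, a_3 = floor((44 + 21)/31) = 2.
  m_4 = 31*2 - 21 = 41, d_4 = (1960 - 41^2)/31 = 279/31 = 9, a_4 = floor((44 + 41)/9) = 9.
  m_5 = 9*9 - 41 = 40, d_5 = (1960 - 40^2)/9 = 360/9 = 40, a_5 = floor((44 + 40)/40) = 2.
  m_6 = 40*2 - 40 = 40, d_6 = (1960 - 40^2)/40 = 360/40 = 9, a_6 = floor((44 + 40)/9) = 9.
  m_7 = 9*9 - 40 = 41, d_7 = (1960 - 41^2)/9 = 279/9 = 31, a_7 = floor((44 + 41)/31) = 2.
  m_8 = 31*2 - 41 = 21, d_8 = (1960 - 21^2)/31 = 1519/31 = 49, a_8 = floor((44 + 21)/49) = 1.
  m_9 = 49*1 - 21 = 28, d_9 = (1960 - 28^2)/49 = 1176/49 = 24, a_9 = floor((44 + 28)/24) = 3.
  m_10 = 24*3 - 28 = 44, d_10 = (1960 - 44^2)/24 = 24/24 = 1, a_10 = floor((44 + 44)/1) = 88.
  m_11 = 1*88 - 44 = 44, d_11 = (1960 - 44^2)/1 = 24/1 = 24: (m_11, d_11) = (m_1, d_1) = (44, 24), so from here the quotients repeat a_1, ..., a_10; the period length is 10.
So sqrt(1960) = [44; (3, 1, 2, 9, 2, 9, 2, 1, 3, 88)] with period length k = 10.
k is even, so the fundamental solution of x^2 - 1960y^2 = 1 is (p_{k-1}, q_{k-1}) = (p_9, q_9); compute convergents through index 9.
Convergents (p_i = a_i*p_{i-1} + p_{i-2}, q_i = a_i*q_{i-1} + q_{i-2} with p_{-2}=0, p_{-1}=1, q_{-2}=1, q_{-1}=0):
  i=0: a_0=44, p_0 = 44*1 + 0 = 44, q_0 = 44*0 + 1 = 1.
  i=1: a_1=3, p_1 = 3*44 + 1 = 133, q_1 = 3*1 + 0 = 3.
  i=2: a_2=1, p_2 = 1*133 + 44 = 177, q_2 = 1*3 + 1 = 4.
  i=3: a_3=2, p_3 = 2*177 + 133 = 487, q_3 = 2*4 + 3 = 11.
  i=4: a_4=9, p_4 = 9*487 + 177 = 4560, q_4 = 9*11 + 4 = 103.
  i=5: a_5=2, p_5 = 2*4560 + 487 = 9607, q_5 = 2*103 + 11 = 217.
  i=6: a_6=9, p_6 = 9*9607 + 4560 = 91023, q_6 = 9*217 + 103 = 2056.
  i=7: a_7=2, p_7 = 2*91023 + 9607 = 191653, q_7 = 2*2056 + 217 = 4329.
  i=8: a_8=1, p_8 = 1*191653 + 91023 = 282676, q_8 = 1*4329 + 2056 = 6385.
  i=9: a_9=3, p_9 = 3*282676 + 191653 = 1039681, q_9 = 3*6385 + 4329 = 23484.
Check: 1039681^2 - 1960*23484^2 = 1080936581761 - 1080936581760 = 1, so (x, y) = (1039681, 23484) solves the equation, and by the theorem it is the least positive solution.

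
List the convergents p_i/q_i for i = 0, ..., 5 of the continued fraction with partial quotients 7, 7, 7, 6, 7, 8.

Using the convergent recurrence p_i = a_i*p_{i-1} + p_{i-2}, q_i = a_i*q_{i-1} + q_{i-2} with p_{-2}=0, p_{-1}=1, q_{-2}=1, q_{-1}=0:
  i=0: a_0=7, p_0 = 7*1 + 0 = 7, q_0 = 7*0 + 1 = 1.
  i=1: a_1=7, p_1 = 7*7 + 1 = 50, q_1 = 7*1 + 0 = 7.
  i=2: a_2=7, p_2 = 7*50 + 7 = 357, q_2 = 7*7 + 1 = 50.
  i=3: a_3=6, p_3 = 6*357 + 50 = 2192, q_3 = 6*50 + 7 = 307.
  i=4: a_4=7, p_4 = 7*2192 + 357 = 15701, q_4 = 7*307 + 50 = 2199.
  i=5: a_5=8, p_5 = 8*15701 + 2192 = 127800, q_5 = 8*2199 + 307 = 17899.

7/1, 50/7, 357/50, 2192/307, 15701/2199, 127800/17899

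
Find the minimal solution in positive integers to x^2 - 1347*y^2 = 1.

(x, y) = (6046682, 164753)

First expand sqrt(1347) as a continued fraction. With x_i = (sqrt(1347) + m_i)/d_i and (m_0, d_0) = (0, 1): a_0 = floor(sqrt(1347)) = 36, since 36^2 = 1296 <= 1347 < 1369 = 37^2.
Iterate m_{i+1} = d_i*a_i - m_i, d_{i+1} = (1347 - m_{i+1}^2)/d_i, a_{i+1} = floor((a_0 + m_{i+1})/d_{i+1}):
  m_1 = 1*36 - 0 = 36, d_1 = (1347 - 36^2)/1 = 51/1 = 51, a_1 = floor((36 + 36)/51) = 1.
  m_2 = 51*1 - 36 = 15, d_2 = (1347 - 15^2)/51 = 1122/51 = 22, a_2 = floor((36 + 15)/22) = 2.
  m_3 = 22*2 - 15 = 29, d_3 = (1347 - 29^2)/22 = 506/22 = 23, a_3 = floor((36 + 29)/23) = 2.
  m_4 = 23*2 - 29 = 17, d_4 = (1347 - 17^2)/23 = 1058/23 = 46, a_4 = floor((36 + 17)/46) = 1.
  m_5 = 46*1 - 17 = 29, d_5 = (1347 - 29^2)/46 = 506/46 = 11, a_5 = floor((36 + 29)/11) = 5.
  m_6 = 11*5 - 29 = 26, d_6 = (1347 - 26^2)/11 = 671/11 = 61, a_6 = floor((36 + 26)/61) = 1.
  m_7 = 61*1 - 26 = 35, d_7 = (1347 - 35^2)/61 = 122/61 = 2, a_7 = floor((36 + 35)/2) = 35.
  m_8 = 2*35 - 35 = 35, d_8 = (1347 - 35^2)/2 = 122/2 = 61, a_8 = floor((36 + 35)/61) = 1.
  m_9 = 61*1 - 35 = 26, d_9 = (1347 - 26^2)/61 = 671/61 = 11, a_9 = floor((36 + 26)/11) = 5.
  m_10 = 11*5 - 26 = 29, d_10 = (1347 - 29^2)/11 = 506/11 = 46, a_10 = floor((36 + 29)/46) = 1.
  m_11 = 46*1 - 29 = 17, d_11 = (1347 - 17^2)/46 = 1058/46 = 23, a_11 = floor((36 + 17)/23) = 2.
  m_12 = 23*2 - 17 = 29, d_12 = (1347 - 29^2)/23 = 506/23 = 22, a_12 = floor((36 + 29)/22) = 2.
  m_13 = 22*2 - 29 = 15, d_13 = (1347 - 15^2)/22 = 1122/22 = 51, a_13 = floor((36 + 15)/51) = 1.
  m_14 = 51*1 - 15 = 36, d_14 = (1347 - 36^2)/51 = 51/51 = 1, a_14 = floor((36 + 36)/1) = 72.
  m_15 = 1*72 - 36 = 36, d_15 = (1347 - 36^2)/1 = 51/1 = 51: (m_15, d_15) = (m_1, d_1) = (36, 51), so from here the quotients repeat a_1, ..., a_14; the period length is 14.
So sqrt(1347) = [36; (1, 2, 2, 1, 5, 1, 35, 1, 5, 1, 2, 2, 1, 72)] with period length k = 14.
k is even, so the fundamental solution of x^2 - 1347y^2 = 1 is (p_{k-1}, q_{k-1}) = (p_13, q_13); compute convergents through index 13.
Convergents (p_i = a_i*p_{i-1} + p_{i-2}, q_i = a_i*q_{i-1} + q_{i-2} with p_{-2}=0, p_{-1}=1, q_{-2}=1, q_{-1}=0):
  i=0: a_0=36, p_0 = 36*1 + 0 = 36, q_0 = 36*0 + 1 = 1.
  i=1: a_1=1, p_1 = 1*36 + 1 = 37, q_1 = 1*1 + 0 = 1.
  i=2: a_2=2, p_2 = 2*37 + 36 = 110, q_2 = 2*1 + 1 = 3.
  i=3: a_3=2, p_3 = 2*110 + 37 = 257, q_3 = 2*3 + 1 = 7.
  i=4: a_4=1, p_4 = 1*257 + 110 = 367, q_4 = 1*7 + 3 = 10.
  i=5: a_5=5, p_5 = 5*367 + 257 = 2092, q_5 = 5*10 + 7 = 57.
  i=6: a_6=1, p_6 = 1*2092 + 367 = 2459, q_6 = 1*57 + 10 = 67.
  i=7: a_7=35, p_7 = 35*2459 + 2092 = 88157, q_7 = 35*67 + 57 = 2402.
  i=8: a_8=1, p_8 = 1*88157 + 2459 = 90616, q_8 = 1*2402 + 67 = 2469.
  i=9: a_9=5, p_9 = 5*90616 + 88157 = 541237, q_9 = 5*2469 + 2402 = 14747.
  i=10: a_10=1, p_10 = 1*541237 + 90616 = 631853, q_10 = 1*14747 + 2469 = 17216.
  i=11: a_11=2, p_11 = 2*631853 + 541237 = 1804943, q_11 = 2*17216 + 14747 = 49179.
  i=12: a_12=2, p_12 = 2*1804943 + 631853 = 4241739, q_12 = 2*49179 + 17216 = 115574.
  i=13: a_13=1, p_13 = 1*4241739 + 1804943 = 6046682, q_13 = 1*115574 + 49179 = 164753.
Check: 6046682^2 - 1347*164753^2 = 36562363209124 - 36562363209123 = 1, so (x, y) = (6046682, 164753) solves the equation, and by the theorem it is the least positive solution.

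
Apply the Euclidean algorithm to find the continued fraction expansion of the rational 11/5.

Run the Euclidean algorithm on 11 and 5; the successive quotients are the partial quotients a_0, a_1, ... (each step inverts the fractional part left over by the previous one):
  11 = 2*5 + 1, so a_0 = 2.
  5 = 5*1 + 0, so a_1 = 5.
The remainder reaches 0 after 2 divisions, so the expansion has 2 partial quotients, read off in order.

[2; 5]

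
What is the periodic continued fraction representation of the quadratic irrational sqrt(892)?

Write x_i = (sqrt(892) + m_i)/d_i with (m_0, d_0) = (0, 1). a_0 = floor(sqrt(892)) = 29, since 29^2 = 841 <= 892 < 900 = 30^2.
Iterate m_{i+1} = d_i*a_i - m_i, d_{i+1} = (892 - m_{i+1}^2)/d_i, a_{i+1} = floor((a_0 + m_{i+1})/d_{i+1}):
  m_1 = 1*29 - 0 = 29, d_1 = (892 - 29^2)/1 = 51/1 = 51, a_1 = floor((29 + 29)/51) = 1.
  m_2 = 51*1 - 29 = 22, d_2 = (892 - 22^2)/51 = 408/51 = 8, a_2 = floor((29 + 22)/8) = 6.
  m_3 = 8*6 - 22 = 26, d_3 = (892 - 26^2)/8 = 216/8 = 27, a_3 = floor((29 + 26)/27) = 2.
  m_4 = 27*2 - 26 = 28, d_4 = (892 - 28^2)/27 = 108/27 = 4, a_4 = floor((29 + 28)/4) = 14.
  m_5 = 4*14 - 28 = 28, d_5 = (892 - 28^2)/4 = 108/4 = 27, a_5 = floor((29 + 28)/27) = 2.
  m_6 = 27*2 - 28 = 26, d_6 = (892 - 26^2)/27 = 216/27 = 8, a_6 = floor((29 + 26)/8) = 6.
  m_7 = 8*6 - 26 = 22, d_7 = (892 - 22^2)/8 = 408/8 = 51, a_7 = floor((29 + 22)/51) = 1.
  m_8 = 51*1 - 22 = 29, d_8 = (892 - 29^2)/51 = 51/51 = 1, a_8 = floor((29 + 29)/1) = 58.
  m_9 = 1*58 - 29 = 29, d_9 = (892 - 29^2)/1 = 51/1 = 51: (m_9, d_9) = (m_1, d_1) = (29, 51), so from here the quotients repeat a_1, ..., a_8; the period length is 8.
Hence the expansion of sqrt(892) is a_0 = 29 followed by the repeating block 1, 6, 2, 14, 2, 6, 1, 58 (period 8).

[29; (1, 6, 2, 14, 2, 6, 1, 58)]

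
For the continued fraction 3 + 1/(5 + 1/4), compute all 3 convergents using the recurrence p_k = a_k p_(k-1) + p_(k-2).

3/1, 16/5, 67/21

Using the convergent recurrence p_i = a_i*p_{i-1} + p_{i-2}, q_i = a_i*q_{i-1} + q_{i-2} with p_{-2}=0, p_{-1}=1, q_{-2}=1, q_{-1}=0:
  i=0: a_0=3, p_0 = 3*1 + 0 = 3, q_0 = 3*0 + 1 = 1.
  i=1: a_1=5, p_1 = 5*3 + 1 = 16, q_1 = 5*1 + 0 = 5.
  i=2: a_2=4, p_2 = 4*16 + 3 = 67, q_2 = 4*5 + 1 = 21.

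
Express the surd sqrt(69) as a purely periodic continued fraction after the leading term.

[8; (3, 3, 1, 4, 1, 3, 3, 16)]

Write x_i = (sqrt(69) + m_i)/d_i with (m_0, d_0) = (0, 1). a_0 = floor(sqrt(69)) = 8, since 8^2 = 64 <= 69 < 81 = 9^2.
Iterate m_{i+1} = d_i*a_i - m_i, d_{i+1} = (69 - m_{i+1}^2)/d_i, a_{i+1} = floor((a_0 + m_{i+1})/d_{i+1}):
  m_1 = 1*8 - 0 = 8, d_1 = (69 - 8^2)/1 = 5/1 = 5, a_1 = floor((8 + 8)/5) = 3.
  m_2 = 5*3 - 8 = 7, d_2 = (69 - 7^2)/5 = 20/5 = 4, a_2 = floor((8 + 7)/4) = 3.
  m_3 = 4*3 - 7 = 5, d_3 = (69 - 5^2)/4 = 44/4 = 11, a_3 = floor((8 + 5)/11) = 1.
  m_4 = 11*1 - 5 = 6, d_4 = (69 - 6^2)/11 = 33/11 = 3, a_4 = floor((8 + 6)/3) = 4.
  m_5 = 3*4 - 6 = 6, d_5 = (69 - 6^2)/3 = 33/3 = 11, a_5 = floor((8 + 6)/11) = 1.
  m_6 = 11*1 - 6 = 5, d_6 = (69 - 5^2)/11 = 44/11 = 4, a_6 = floor((8 + 5)/4) = 3.
  m_7 = 4*3 - 5 = 7, d_7 = (69 - 7^2)/4 = 20/4 = 5, a_7 = floor((8 + 7)/5) = 3.
  m_8 = 5*3 - 7 = 8, d_8 = (69 - 8^2)/5 = 5/5 = 1, a_8 = floor((8 + 8)/1) = 16.
  m_9 = 1*16 - 8 = 8, d_9 = (69 - 8^2)/1 = 5/1 = 5: (m_9, d_9) = (m_1, d_1) = (8, 5), so from here the quotients repeat a_1, ..., a_8; the period length is 8.
Hence the expansion of sqrt(69) is a_0 = 8 followed by the repeating block 3, 3, 1, 4, 1, 3, 3, 16 (period 8).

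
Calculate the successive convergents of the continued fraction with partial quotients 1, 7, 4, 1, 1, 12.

Using the convergent recurrence p_i = a_i*p_{i-1} + p_{i-2}, q_i = a_i*q_{i-1} + q_{i-2} with p_{-2}=0, p_{-1}=1, q_{-2}=1, q_{-1}=0:
  i=0: a_0=1, p_0 = 1*1 + 0 = 1, q_0 = 1*0 + 1 = 1.
  i=1: a_1=7, p_1 = 7*1 + 1 = 8, q_1 = 7*1 + 0 = 7.
  i=2: a_2=4, p_2 = 4*8 + 1 = 33, q_2 = 4*7 + 1 = 29.
  i=3: a_3=1, p_3 = 1*33 + 8 = 41, q_3 = 1*29 + 7 = 36.
  i=4: a_4=1, p_4 = 1*41 + 33 = 74, q_4 = 1*36 + 29 = 65.
  i=5: a_5=12, p_5 = 12*74 + 41 = 929, q_5 = 12*65 + 36 = 816.

1/1, 8/7, 33/29, 41/36, 74/65, 929/816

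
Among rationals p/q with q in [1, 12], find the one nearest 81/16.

61/12

Expand x = 81/16 as a continued fraction with the Euclidean algorithm:
  81 = 5*16 + 1, so a_0 = 5.
  16 = 16*1 + 0, so a_1 = 16.
so x = [5; 16].
Convergents (p_i = a_i*p_{i-1} + p_{i-2}, q_i = a_i*q_{i-1} + q_{i-2} with p_{-2}=0, p_{-1}=1, q_{-2}=1, q_{-1}=0), until the denominator exceeds 12:
  i=0: a_0=5, p_0 = 5*1 + 0 = 5, q_0 = 5*0 + 1 = 1.
  i=1: a_1=16, p_1 = 16*5 + 1 = 81, q_1 = 16*1 + 0 = 16.
q_1 = 16 > 12, so the last convergent with denominator <= 12 is p_0/q_0 = 5/1.
The closest fraction with denominator <= 12 is either p_0/q_0 or the intermediate fraction (k*p_0 + p_{-1})/(k*q_0 + q_{-1}) with the largest k >= 1 whose denominator stays <= 12; these approach x as k grows, and every other convergent or intermediate fraction in range is farther away.
Largest k: floor((12 - q_{-1})/q_0) = floor((12 - 0)/1) = 12 (using the seeds p_{-1} = 1, q_{-1} = 0).
That gives (12*5 + 1)/(12*1 + 0) = 61/12.
Compare the errors: |x - 5/1| = |81*1 - 5*16|/(16*1) = 1/16, and |x - 61/12| = |81*12 - 61*16|/(16*12) = 4/192.
Cross-multiplying, 4*16 = 64 < 192 = 1*192, so 4/192 is smaller: the intermediate fraction 61/12 is closer to x than 5/1.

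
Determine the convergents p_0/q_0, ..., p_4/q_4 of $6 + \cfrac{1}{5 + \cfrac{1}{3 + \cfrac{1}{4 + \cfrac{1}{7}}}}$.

Using the convergent recurrence p_i = a_i*p_{i-1} + p_{i-2}, q_i = a_i*q_{i-1} + q_{i-2} with p_{-2}=0, p_{-1}=1, q_{-2}=1, q_{-1}=0:
  i=0: a_0=6, p_0 = 6*1 + 0 = 6, q_0 = 6*0 + 1 = 1.
  i=1: a_1=5, p_1 = 5*6 + 1 = 31, q_1 = 5*1 + 0 = 5.
  i=2: a_2=3, p_2 = 3*31 + 6 = 99, q_2 = 3*5 + 1 = 16.
  i=3: a_3=4, p_3 = 4*99 + 31 = 427, q_3 = 4*16 + 5 = 69.
  i=4: a_4=7, p_4 = 7*427 + 99 = 3088, q_4 = 7*69 + 16 = 499.

6/1, 31/5, 99/16, 427/69, 3088/499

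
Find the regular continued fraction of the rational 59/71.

[0; 1, 4, 1, 11]

Run the Euclidean algorithm on 59 and 71; the successive quotients are the partial quotients a_0, a_1, ... (each step inverts the fractional part left over by the previous one):
  59 = 0*71 + 59, so a_0 = 0.
  71 = 1*59 + 12, so a_1 = 1.
  59 = 4*12 + 11, so a_2 = 4.
  12 = 1*11 + 1, so a_3 = 1.
  11 = 11*1 + 0, so a_4 = 11.
The remainder reaches 0 after 5 divisions, so the expansion has 5 partial quotients, read off in order.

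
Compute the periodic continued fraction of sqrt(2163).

[46; (1, 1, 30, 1, 1, 92)]

Write x_i = (sqrt(2163) + m_i)/d_i with (m_0, d_0) = (0, 1). a_0 = floor(sqrt(2163)) = 46, since 46^2 = 2116 <= 2163 < 2209 = 47^2.
Iterate m_{i+1} = d_i*a_i - m_i, d_{i+1} = (2163 - m_{i+1}^2)/d_i, a_{i+1} = floor((a_0 + m_{i+1})/d_{i+1}):
  m_1 = 1*46 - 0 = 46, d_1 = (2163 - 46^2)/1 = 47/1 = 47, a_1 = floor((46 + 46)/47) = 1.
  m_2 = 47*1 - 46 = 1, d_2 = (2163 - 1^2)/47 = 2162/47 = 46, a_2 = floor((46 + 1)/46) = 1.
  m_3 = 46*1 - 1 = 45, d_3 = (2163 - 45^2)/46 = 138/46 = 3, a_3 = floor((46 + 45)/3) = 30.
  m_4 = 3*30 - 45 = 45, d_4 = (2163 - 45^2)/3 = 138/3 = 46, a_4 = floor((46 + 45)/46) = 1.
  m_5 = 46*1 - 45 = 1, d_5 = (2163 - 1^2)/46 = 2162/46 = 47, a_5 = floor((46 + 1)/47) = 1.
  m_6 = 47*1 - 1 = 46, d_6 = (2163 - 46^2)/47 = 47/47 = 1, a_6 = floor((46 + 46)/1) = 92.
  m_7 = 1*92 - 46 = 46, d_7 = (2163 - 46^2)/1 = 47/1 = 47: (m_7, d_7) = (m_1, d_1) = (46, 47), so from here the quotients repeat a_1, ..., a_6; the period length is 6.
Hence the expansion of sqrt(2163) is a_0 = 46 followed by the repeating block 1, 1, 30, 1, 1, 92 (period 6).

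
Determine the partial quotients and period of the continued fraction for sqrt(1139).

Write x_i = (sqrt(1139) + m_i)/d_i with (m_0, d_0) = (0, 1). a_0 = floor(sqrt(1139)) = 33, since 33^2 = 1089 <= 1139 < 1156 = 34^2.
Iterate m_{i+1} = d_i*a_i - m_i, d_{i+1} = (1139 - m_{i+1}^2)/d_i, a_{i+1} = floor((a_0 + m_{i+1})/d_{i+1}):
  m_1 = 1*33 - 0 = 33, d_1 = (1139 - 33^2)/1 = 50/1 = 50, a_1 = floor((33 + 33)/50) = 1.
  m_2 = 50*1 - 33 = 17, d_2 = (1139 - 17^2)/50 = 850/50 = 17, a_2 = floor((33 + 17)/17) = 2.
  m_3 = 17*2 - 17 = 17, d_3 = (1139 - 17^2)/17 = 850/17 = 50, a_3 = floor((33 + 17)/50) = 1.
  m_4 = 50*1 - 17 = 33, d_4 = (1139 - 33^2)/50 = 50/50 = 1, a_4 = floor((33 + 33)/1) = 66.
  m_5 = 1*66 - 33 = 33, d_5 = (1139 - 33^2)/1 = 50/1 = 50: (m_5, d_5) = (m_1, d_1) = (33, 50), so from here the quotients repeat a_1, ..., a_4; the period length is 4.
Hence the expansion of sqrt(1139) is a_0 = 33 followed by the repeating block 1, 2, 1, 66 (period 4).

[33; (1, 2, 1, 66)]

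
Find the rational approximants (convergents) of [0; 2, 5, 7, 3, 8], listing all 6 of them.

Using the convergent recurrence p_i = a_i*p_{i-1} + p_{i-2}, q_i = a_i*q_{i-1} + q_{i-2} with p_{-2}=0, p_{-1}=1, q_{-2}=1, q_{-1}=0:
  i=0: a_0=0, p_0 = 0*1 + 0 = 0, q_0 = 0*0 + 1 = 1.
  i=1: a_1=2, p_1 = 2*0 + 1 = 1, q_1 = 2*1 + 0 = 2.
  i=2: a_2=5, p_2 = 5*1 + 0 = 5, q_2 = 5*2 + 1 = 11.
  i=3: a_3=7, p_3 = 7*5 + 1 = 36, q_3 = 7*11 + 2 = 79.
  i=4: a_4=3, p_4 = 3*36 + 5 = 113, q_4 = 3*79 + 11 = 248.
  i=5: a_5=8, p_5 = 8*113 + 36 = 940, q_5 = 8*248 + 79 = 2063.

0/1, 1/2, 5/11, 36/79, 113/248, 940/2063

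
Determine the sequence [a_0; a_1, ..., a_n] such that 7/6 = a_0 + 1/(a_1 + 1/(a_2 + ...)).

[1; 6]

Run the Euclidean algorithm on 7 and 6; the successive quotients are the partial quotients a_0, a_1, ... (each step inverts the fractional part left over by the previous one):
  7 = 1*6 + 1, so a_0 = 1.
  6 = 6*1 + 0, so a_1 = 6.
The remainder reaches 0 after 2 divisions, so the expansion has 2 partial quotients, read off in order.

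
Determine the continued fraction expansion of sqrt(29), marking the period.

[5; (2, 1, 1, 2, 10)]

Write x_i = (sqrt(29) + m_i)/d_i with (m_0, d_0) = (0, 1). a_0 = floor(sqrt(29)) = 5, since 5^2 = 25 <= 29 < 36 = 6^2.
Iterate m_{i+1} = d_i*a_i - m_i, d_{i+1} = (29 - m_{i+1}^2)/d_i, a_{i+1} = floor((a_0 + m_{i+1})/d_{i+1}):
  m_1 = 1*5 - 0 = 5, d_1 = (29 - 5^2)/1 = 4/1 = 4, a_1 = floor((5 + 5)/4) = 2.
  m_2 = 4*2 - 5 = 3, d_2 = (29 - 3^2)/4 = 20/4 = 5, a_2 = floor((5 + 3)/5) = 1.
  m_3 = 5*1 - 3 = 2, d_3 = (29 - 2^2)/5 = 25/5 = 5, a_3 = floor((5 + 2)/5) = 1.
  m_4 = 5*1 - 2 = 3, d_4 = (29 - 3^2)/5 = 20/5 = 4, a_4 = floor((5 + 3)/4) = 2.
  m_5 = 4*2 - 3 = 5, d_5 = (29 - 5^2)/4 = 4/4 = 1, a_5 = floor((5 + 5)/1) = 10.
  m_6 = 1*10 - 5 = 5, d_6 = (29 - 5^2)/1 = 4/1 = 4: (m_6, d_6) = (m_1, d_1) = (5, 4), so from here the quotients repeat a_1, ..., a_5; the period length is 5.
Hence the expansion of sqrt(29) is a_0 = 5 followed by the repeating block 2, 1, 1, 2, 10 (period 5).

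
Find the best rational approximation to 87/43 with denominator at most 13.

Expand x = 87/43 as a continued fraction with the Euclidean algorithm:
  87 = 2*43 + 1, so a_0 = 2.
  43 = 43*1 + 0, so a_1 = 43.
so x = [2; 43].
Convergents (p_i = a_i*p_{i-1} + p_{i-2}, q_i = a_i*q_{i-1} + q_{i-2} with p_{-2}=0, p_{-1}=1, q_{-2}=1, q_{-1}=0), until the denominator exceeds 13:
  i=0: a_0=2, p_0 = 2*1 + 0 = 2, q_0 = 2*0 + 1 = 1.
  i=1: a_1=43, p_1 = 43*2 + 1 = 87, q_1 = 43*1 + 0 = 43.
q_1 = 43 > 13, so the last convergent with denominator <= 13 is p_0/q_0 = 2/1.
The closest fraction with denominator <= 13 is either p_0/q_0 or the intermediate fraction (k*p_0 + p_{-1})/(k*q_0 + q_{-1}) with the largest k >= 1 whose denominator stays <= 13; these approach x as k grows, and every other convergent or intermediate fraction in range is farther away.
Largest k: floor((13 - q_{-1})/q_0) = floor((13 - 0)/1) = 13 (using the seeds p_{-1} = 1, q_{-1} = 0).
That gives (13*2 + 1)/(13*1 + 0) = 27/13.
Compare the errors: |x - 2/1| = |87*1 - 2*43|/(43*1) = 1/43, and |x - 27/13| = |87*13 - 27*43|/(43*13) = 30/559.
Cross-multiplying, 1*559 = 559 < 1290 = 30*43, so 1/43 is smaller: the convergent 2/1 is closer to x than 27/13.

2/1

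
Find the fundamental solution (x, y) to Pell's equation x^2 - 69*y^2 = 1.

First expand sqrt(69) as a continued fraction. With x_i = (sqrt(69) + m_i)/d_i and (m_0, d_0) = (0, 1): a_0 = floor(sqrt(69)) = 8, since 8^2 = 64 <= 69 < 81 = 9^2.
Iterate m_{i+1} = d_i*a_i - m_i, d_{i+1} = (69 - m_{i+1}^2)/d_i, a_{i+1} = floor((a_0 + m_{i+1})/d_{i+1}):
  m_1 = 1*8 - 0 = 8, d_1 = (69 - 8^2)/1 = 5/1 = 5, a_1 = floor((8 + 8)/5) = 3.
  m_2 = 5*3 - 8 = 7, d_2 = (69 - 7^2)/5 = 20/5 = 4, a_2 = floor((8 + 7)/4) = 3.
  m_3 = 4*3 - 7 = 5, d_3 = (69 - 5^2)/4 = 44/4 = 11, a_3 = floor((8 + 5)/11) = 1.
  m_4 = 11*1 - 5 = 6, d_4 = (69 - 6^2)/11 = 33/11 = 3, a_4 = floor((8 + 6)/3) = 4.
  m_5 = 3*4 - 6 = 6, d_5 = (69 - 6^2)/3 = 33/3 = 11, a_5 = floor((8 + 6)/11) = 1.
  m_6 = 11*1 - 6 = 5, d_6 = (69 - 5^2)/11 = 44/11 = 4, a_6 = floor((8 + 5)/4) = 3.
  m_7 = 4*3 - 5 = 7, d_7 = (69 - 7^2)/4 = 20/4 = 5, a_7 = floor((8 + 7)/5) = 3.
  m_8 = 5*3 - 7 = 8, d_8 = (69 - 8^2)/5 = 5/5 = 1, a_8 = floor((8 + 8)/1) = 16.
  m_9 = 1*16 - 8 = 8, d_9 = (69 - 8^2)/1 = 5/1 = 5: (m_9, d_9) = (m_1, d_1) = (8, 5), so from here the quotients repeat a_1, ..., a_8; the period length is 8.
So sqrt(69) = [8; (3, 3, 1, 4, 1, 3, 3, 16)] with period length k = 8.
k is even, so the fundamental solution of x^2 - 69y^2 = 1 is (p_{k-1}, q_{k-1}) = (p_7, q_7); compute convergents through index 7.
Convergents (p_i = a_i*p_{i-1} + p_{i-2}, q_i = a_i*q_{i-1} + q_{i-2} with p_{-2}=0, p_{-1}=1, q_{-2}=1, q_{-1}=0):
  i=0: a_0=8, p_0 = 8*1 + 0 = 8, q_0 = 8*0 + 1 = 1.
  i=1: a_1=3, p_1 = 3*8 + 1 = 25, q_1 = 3*1 + 0 = 3.
  i=2: a_2=3, p_2 = 3*25 + 8 = 83, q_2 = 3*3 + 1 = 10.
  i=3: a_3=1, p_3 = 1*83 + 25 = 108, q_3 = 1*10 + 3 = 13.
  i=4: a_4=4, p_4 = 4*108 + 83 = 515, q_4 = 4*13 + 10 = 62.
  i=5: a_5=1, p_5 = 1*515 + 108 = 623, q_5 = 1*62 + 13 = 75.
  i=6: a_6=3, p_6 = 3*623 + 515 = 2384, q_6 = 3*75 + 62 = 287.
  i=7: a_7=3, p_7 = 3*2384 + 623 = 7775, q_7 = 3*287 + 75 = 936.
Check: 7775^2 - 69*936^2 = 60450625 - 60450624 = 1, so (x, y) = (7775, 936) solves the equation, and by the theorem it is the least positive solution.

(x, y) = (7775, 936)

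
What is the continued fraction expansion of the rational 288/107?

[2; 1, 2, 4, 8]

Run the Euclidean algorithm on 288 and 107; the successive quotients are the partial quotients a_0, a_1, ... (each step inverts the fractional part left over by the previous one):
  288 = 2*107 + 74, so a_0 = 2.
  107 = 1*74 + 33, so a_1 = 1.
  74 = 2*33 + 8, so a_2 = 2.
  33 = 4*8 + 1, so a_3 = 4.
  8 = 8*1 + 0, so a_4 = 8.
The remainder reaches 0 after 5 divisions, so the expansion has 5 partial quotients, read off in order.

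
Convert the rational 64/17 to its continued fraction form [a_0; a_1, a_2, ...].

Run the Euclidean algorithm on 64 and 17; the successive quotients are the partial quotients a_0, a_1, ... (each step inverts the fractional part left over by the previous one):
  64 = 3*17 + 13, so a_0 = 3.
  17 = 1*13 + 4, so a_1 = 1.
  13 = 3*4 + 1, so a_2 = 3.
  4 = 4*1 + 0, so a_3 = 4.
The remainder reaches 0 after 4 divisions, so the expansion has 4 partial quotients, read off in order.

[3; 1, 3, 4]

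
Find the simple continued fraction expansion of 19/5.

Run the Euclidean algorithm on 19 and 5; the successive quotients are the partial quotients a_0, a_1, ... (each step inverts the fractional part left over by the previous one):
  19 = 3*5 + 4, so a_0 = 3.
  5 = 1*4 + 1, so a_1 = 1.
  4 = 4*1 + 0, so a_2 = 4.
The remainder reaches 0 after 3 divisions, so the expansion has 3 partial quotients, read off in order.

[3; 1, 4]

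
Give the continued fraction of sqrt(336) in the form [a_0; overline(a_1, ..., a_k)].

[18; overline(3, 36)]

Write x_i = (sqrt(336) + m_i)/d_i with (m_0, d_0) = (0, 1). a_0 = floor(sqrt(336)) = 18, since 18^2 = 324 <= 336 < 361 = 19^2.
Iterate m_{i+1} = d_i*a_i - m_i, d_{i+1} = (336 - m_{i+1}^2)/d_i, a_{i+1} = floor((a_0 + m_{i+1})/d_{i+1}):
  m_1 = 1*18 - 0 = 18, d_1 = (336 - 18^2)/1 = 12/1 = 12, a_1 = floor((18 + 18)/12) = 3.
  m_2 = 12*3 - 18 = 18, d_2 = (336 - 18^2)/12 = 12/12 = 1, a_2 = floor((18 + 18)/1) = 36.
  m_3 = 1*36 - 18 = 18, d_3 = (336 - 18^2)/1 = 12/1 = 12: (m_3, d_3) = (m_1, d_1) = (18, 12), so from here the quotients repeat a_1, a_2; the period length is 2.
Hence the expansion of sqrt(336) is a_0 = 18 followed by the repeating block 3, 36 (period 2).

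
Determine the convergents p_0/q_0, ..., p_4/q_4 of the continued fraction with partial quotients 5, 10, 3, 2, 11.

5/1, 51/10, 158/31, 367/72, 4195/823

Using the convergent recurrence p_i = a_i*p_{i-1} + p_{i-2}, q_i = a_i*q_{i-1} + q_{i-2} with p_{-2}=0, p_{-1}=1, q_{-2}=1, q_{-1}=0:
  i=0: a_0=5, p_0 = 5*1 + 0 = 5, q_0 = 5*0 + 1 = 1.
  i=1: a_1=10, p_1 = 10*5 + 1 = 51, q_1 = 10*1 + 0 = 10.
  i=2: a_2=3, p_2 = 3*51 + 5 = 158, q_2 = 3*10 + 1 = 31.
  i=3: a_3=2, p_3 = 2*158 + 51 = 367, q_3 = 2*31 + 10 = 72.
  i=4: a_4=11, p_4 = 11*367 + 158 = 4195, q_4 = 11*72 + 31 = 823.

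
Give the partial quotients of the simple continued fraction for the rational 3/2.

Run the Euclidean algorithm on 3 and 2; the successive quotients are the partial quotients a_0, a_1, ... (each step inverts the fractional part left over by the previous one):
  3 = 1*2 + 1, so a_0 = 1.
  2 = 2*1 + 0, so a_1 = 2.
The remainder reaches 0 after 2 divisions, so the expansion has 2 partial quotients, read off in order.

[1; 2]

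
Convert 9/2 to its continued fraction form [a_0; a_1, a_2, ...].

Run the Euclidean algorithm on 9 and 2; the successive quotients are the partial quotients a_0, a_1, ... (each step inverts the fractional part left over by the previous one):
  9 = 4*2 + 1, so a_0 = 4.
  2 = 2*1 + 0, so a_1 = 2.
The remainder reaches 0 after 2 divisions, so the expansion has 2 partial quotients, read off in order.

[4; 2]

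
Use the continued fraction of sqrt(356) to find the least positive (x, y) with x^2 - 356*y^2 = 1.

First expand sqrt(356) as a continued fraction. With x_i = (sqrt(356) + m_i)/d_i and (m_0, d_0) = (0, 1): a_0 = floor(sqrt(356)) = 18, since 18^2 = 324 <= 356 < 361 = 19^2.
Iterate m_{i+1} = d_i*a_i - m_i, d_{i+1} = (356 - m_{i+1}^2)/d_i, a_{i+1} = floor((a_0 + m_{i+1})/d_{i+1}):
  m_1 = 1*18 - 0 = 18, d_1 = (356 - 18^2)/1 = 32/1 = 32, a_1 = floor((18 + 18)/32) = 1.
  m_2 = 32*1 - 18 = 14, d_2 = (356 - 14^2)/32 = 160/32 = 5, a_2 = floor((18 + 14)/5) = 6.
  m_3 = 5*6 - 14 = 16, d_3 = (356 - 16^2)/5 = 100/5 = 20, a_3 = floor((18 + 16)/20) = 1.
  m_4 = 20*1 - 16 = 4, d_4 = (356 - 4^2)/20 = 340/20 = 17, a_4 = floor((18 + 4)/17) = 1.
  m_5 = 17*1 - 4 = 13, d_5 = (356 - 13^2)/17 = 187/17 = 11, a_5 = floor((18 + 13)/11) = 2.
  m_6 = 11*2 - 13 = 9, d_6 = (356 - 9^2)/11 = 275/11 = 25, a_6 = floor((18 + 9)/25) = 1.
  m_7 = 25*1 - 9 = 16, d_7 = (356 - 16^2)/25 = 100/25 = 4, a_7 = floor((18 + 16)/4) = 8.
  m_8 = 4*8 - 16 = 16, d_8 = (356 - 16^2)/4 = 100/4 = 25, a_8 = floor((18 + 16)/25) = 1.
  m_9 = 25*1 - 16 = 9, d_9 = (356 - 9^2)/25 = 275/25 = 11, a_9 = floor((18 + 9)/11) = 2.
  m_10 = 11*2 - 9 = 13, d_10 = (356 - 13^2)/11 = 187/11 = 17, a_10 = floor((18 + 13)/17) = 1.
  m_11 = 17*1 - 13 = 4, d_11 = (356 - 4^2)/17 = 340/17 = 20, a_11 = floor((18 + 4)/20) = 1.
  m_12 = 20*1 - 4 = 16, d_12 = (356 - 16^2)/20 = 100/20 = 5, a_12 = floor((18 + 16)/5) = 6.
  m_13 = 5*6 - 16 = 14, d_13 = (356 - 14^2)/5 = 160/5 = 32, a_13 = floor((18 + 14)/32) = 1.
  m_14 = 32*1 - 14 = 18, d_14 = (356 - 18^2)/32 = 32/32 = 1, a_14 = floor((18 + 18)/1) = 36.
  m_15 = 1*36 - 18 = 18, d_15 = (356 - 18^2)/1 = 32/1 = 32: (m_15, d_15) = (m_1, d_1) = (18, 32), so from here the quotients repeat a_1, ..., a_14; the period length is 14.
So sqrt(356) = [18; (1, 6, 1, 1, 2, 1, 8, 1, 2, 1, 1, 6, 1, 36)] with period length k = 14.
k is even, so the fundamental solution of x^2 - 356y^2 = 1 is (p_{k-1}, q_{k-1}) = (p_13, q_13); compute convergents through index 13.
Convergents (p_i = a_i*p_{i-1} + p_{i-2}, q_i = a_i*q_{i-1} + q_{i-2} with p_{-2}=0, p_{-1}=1, q_{-2}=1, q_{-1}=0):
  i=0: a_0=18, p_0 = 18*1 + 0 = 18, q_0 = 18*0 + 1 = 1.
  i=1: a_1=1, p_1 = 1*18 + 1 = 19, q_1 = 1*1 + 0 = 1.
  i=2: a_2=6, p_2 = 6*19 + 18 = 132, q_2 = 6*1 + 1 = 7.
  i=3: a_3=1, p_3 = 1*132 + 19 = 151, q_3 = 1*7 + 1 = 8.
  i=4: a_4=1, p_4 = 1*151 + 132 = 283, q_4 = 1*8 + 7 = 15.
  i=5: a_5=2, p_5 = 2*283 + 151 = 717, q_5 = 2*15 + 8 = 38.
  i=6: a_6=1, p_6 = 1*717 + 283 = 1000, q_6 = 1*38 + 15 = 53.
  i=7: a_7=8, p_7 = 8*1000 + 717 = 8717, q_7 = 8*53 + 38 = 462.
  i=8: a_8=1, p_8 = 1*8717 + 1000 = 9717, q_8 = 1*462 + 53 = 515.
  i=9: a_9=2, p_9 = 2*9717 + 8717 = 28151, q_9 = 2*515 + 462 = 1492.
  i=10: a_10=1, p_10 = 1*28151 + 9717 = 37868, q_10 = 1*1492 + 515 = 2007.
  i=11: a_11=1, p_11 = 1*37868 + 28151 = 66019, q_11 = 1*2007 + 1492 = 3499.
  i=12: a_12=6, p_12 = 6*66019 + 37868 = 433982, q_12 = 6*3499 + 2007 = 23001.
  i=13: a_13=1, p_13 = 1*433982 + 66019 = 500001, q_13 = 1*23001 + 3499 = 26500.
Check: 500001^2 - 356*26500^2 = 250001000001 - 250001000000 = 1, so (x, y) = (500001, 26500) solves the equation, and by the theorem it is the least positive solution.

(x, y) = (500001, 26500)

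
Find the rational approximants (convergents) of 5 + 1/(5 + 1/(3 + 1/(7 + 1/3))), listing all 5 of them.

Using the convergent recurrence p_i = a_i*p_{i-1} + p_{i-2}, q_i = a_i*q_{i-1} + q_{i-2} with p_{-2}=0, p_{-1}=1, q_{-2}=1, q_{-1}=0:
  i=0: a_0=5, p_0 = 5*1 + 0 = 5, q_0 = 5*0 + 1 = 1.
  i=1: a_1=5, p_1 = 5*5 + 1 = 26, q_1 = 5*1 + 0 = 5.
  i=2: a_2=3, p_2 = 3*26 + 5 = 83, q_2 = 3*5 + 1 = 16.
  i=3: a_3=7, p_3 = 7*83 + 26 = 607, q_3 = 7*16 + 5 = 117.
  i=4: a_4=3, p_4 = 3*607 + 83 = 1904, q_4 = 3*117 + 16 = 367.

5/1, 26/5, 83/16, 607/117, 1904/367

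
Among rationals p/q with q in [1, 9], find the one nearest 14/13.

Expand x = 14/13 as a continued fraction with the Euclidean algorithm:
  14 = 1*13 + 1, so a_0 = 1.
  13 = 13*1 + 0, so a_1 = 13.
so x = [1; 13].
Convergents (p_i = a_i*p_{i-1} + p_{i-2}, q_i = a_i*q_{i-1} + q_{i-2} with p_{-2}=0, p_{-1}=1, q_{-2}=1, q_{-1}=0), until the denominator exceeds 9:
  i=0: a_0=1, p_0 = 1*1 + 0 = 1, q_0 = 1*0 + 1 = 1.
  i=1: a_1=13, p_1 = 13*1 + 1 = 14, q_1 = 13*1 + 0 = 13.
q_1 = 13 > 9, so the last convergent with denominator <= 9 is p_0/q_0 = 1/1.
The closest fraction with denominator <= 9 is either p_0/q_0 or the intermediate fraction (k*p_0 + p_{-1})/(k*q_0 + q_{-1}) with the largest k >= 1 whose denominator stays <= 9; these approach x as k grows, and every other convergent or intermediate fraction in range is farther away.
Largest k: floor((9 - q_{-1})/q_0) = floor((9 - 0)/1) = 9 (using the seeds p_{-1} = 1, q_{-1} = 0).
That gives (9*1 + 1)/(9*1 + 0) = 10/9.
Compare the errors: |x - 1/1| = |14*1 - 1*13|/(13*1) = 1/13, and |x - 10/9| = |14*9 - 10*13|/(13*9) = 4/117.
Cross-multiplying, 4*13 = 52 < 117 = 1*117, so 4/117 is smaller: the intermediate fraction 10/9 is closer to x than 1/1.

10/9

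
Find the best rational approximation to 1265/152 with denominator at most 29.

Expand x = 1265/152 as a continued fraction with the Euclidean algorithm:
  1265 = 8*152 + 49, so a_0 = 8.
  152 = 3*49 + 5, so a_1 = 3.
  49 = 9*5 + 4, so a_2 = 9.
  5 = 1*4 + 1, so a_3 = 1.
  4 = 4*1 + 0, so a_4 = 4.
so x = [8; 3, 9, 1, 4].
Convergents (p_i = a_i*p_{i-1} + p_{i-2}, q_i = a_i*q_{i-1} + q_{i-2} with p_{-2}=0, p_{-1}=1, q_{-2}=1, q_{-1}=0), until the denominator exceeds 29:
  i=0: a_0=8, p_0 = 8*1 + 0 = 8, q_0 = 8*0 + 1 = 1.
  i=1: a_1=3, p_1 = 3*8 + 1 = 25, q_1 = 3*1 + 0 = 3.
  i=2: a_2=9, p_2 = 9*25 + 8 = 233, q_2 = 9*3 + 1 = 28.
  i=3: a_3=1, p_3 = 1*233 + 25 = 258, q_3 = 1*28 + 3 = 31.
q_3 = 31 > 29, so the last convergent with denominator <= 29 is p_2/q_2 = 233/28.
The closest fraction with denominator <= 29 is either p_2/q_2 or the intermediate fraction (k*p_2 + p_1)/(k*q_2 + q_1) with the largest k >= 1 whose denominator stays <= 29; these approach x as k grows, and every other convergent or intermediate fraction in range is farther away.
Largest k: floor((29 - q_1)/q_2) = floor((29 - 3)/28) = 0.
Since k = 0, no intermediate fraction beyond p_2/q_2 has denominator <= 29, so the convergent 233/28 is the closest (its error is |1265*28 - 233*152|/(152*28) = 4/4256).

233/28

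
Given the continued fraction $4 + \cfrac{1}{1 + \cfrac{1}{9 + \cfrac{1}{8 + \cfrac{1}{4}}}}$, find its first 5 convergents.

Using the convergent recurrence p_i = a_i*p_{i-1} + p_{i-2}, q_i = a_i*q_{i-1} + q_{i-2} with p_{-2}=0, p_{-1}=1, q_{-2}=1, q_{-1}=0:
  i=0: a_0=4, p_0 = 4*1 + 0 = 4, q_0 = 4*0 + 1 = 1.
  i=1: a_1=1, p_1 = 1*4 + 1 = 5, q_1 = 1*1 + 0 = 1.
  i=2: a_2=9, p_2 = 9*5 + 4 = 49, q_2 = 9*1 + 1 = 10.
  i=3: a_3=8, p_3 = 8*49 + 5 = 397, q_3 = 8*10 + 1 = 81.
  i=4: a_4=4, p_4 = 4*397 + 49 = 1637, q_4 = 4*81 + 10 = 334.

4/1, 5/1, 49/10, 397/81, 1637/334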